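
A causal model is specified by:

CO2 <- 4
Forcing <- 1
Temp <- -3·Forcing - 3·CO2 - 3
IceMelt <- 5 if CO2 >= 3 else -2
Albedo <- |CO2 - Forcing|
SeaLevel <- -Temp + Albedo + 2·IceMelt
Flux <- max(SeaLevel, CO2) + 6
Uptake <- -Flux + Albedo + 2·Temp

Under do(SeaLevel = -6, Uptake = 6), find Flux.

10

Under do(SeaLevel = -6, Uptake = 6), each intervened variable's structural equation is replaced by its fixed value.
Flux = max(SeaLevel, CO2) + 6  [with SeaLevel=-6, CO2=4]  = 10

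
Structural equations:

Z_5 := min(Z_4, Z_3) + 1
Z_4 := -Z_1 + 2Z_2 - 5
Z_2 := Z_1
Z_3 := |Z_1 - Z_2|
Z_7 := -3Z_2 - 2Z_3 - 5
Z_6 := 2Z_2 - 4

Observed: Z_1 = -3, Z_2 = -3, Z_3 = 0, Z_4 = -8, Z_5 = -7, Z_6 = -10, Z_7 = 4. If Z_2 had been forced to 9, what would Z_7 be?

-56

Under do(Z_2=9), the mechanism Z_2 := Z_1 is discarded; Z_2 is fixed at 9.
Z_3 = |Z_1 - Z_2|  [with Z_1=-3, Z_2=9]  = 12
Z_7 = -3Z_2 - 2Z_3 - 5  [with Z_2=9, Z_3=12]  = -56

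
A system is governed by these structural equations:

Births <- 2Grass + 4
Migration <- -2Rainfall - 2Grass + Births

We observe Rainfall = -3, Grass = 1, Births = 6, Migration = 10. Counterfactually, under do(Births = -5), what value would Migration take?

The intervention breaks the incoming arrows to Births: Births <- 2Grass + 4 no longer applies, and Births = -5.
Migration = -2Rainfall - 2Grass + Births  [with Rainfall=-3, Grass=1, Births=-5]  = -1

-1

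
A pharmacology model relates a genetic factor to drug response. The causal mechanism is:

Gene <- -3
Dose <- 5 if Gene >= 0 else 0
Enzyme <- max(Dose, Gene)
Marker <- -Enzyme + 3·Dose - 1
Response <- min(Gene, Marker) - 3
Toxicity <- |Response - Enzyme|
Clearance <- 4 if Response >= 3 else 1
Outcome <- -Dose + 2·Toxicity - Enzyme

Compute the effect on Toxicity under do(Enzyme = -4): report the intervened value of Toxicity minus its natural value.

-4

The intervention breaks the incoming arrows to Enzyme: Enzyme <- max(Dose, Gene) no longer applies, and Enzyme = -4.
Dose = 5 if Gene >= 0 else 0  [with Gene=-3]  = 0
Marker = -Enzyme + 3·Dose - 1  [with Enzyme=-4, Dose=0]  = 3
Response = min(Gene, Marker) - 3  [with Gene=-3, Marker=3]  = -6
Toxicity = |Response - Enzyme|  [with Response=-6, Enzyme=-4]  = 2
Without intervention: Dose = 5 if Gene >= 0 else 0  [with Gene=-3]  = 0; Enzyme = max(Dose, Gene)  [with Dose=0, Gene=-3]  = 0; Marker = -Enzyme + 3·Dose - 1  [with Enzyme=0, Dose=0]  = -1; Response = min(Gene, Marker) - 3  [with Gene=-3, Marker=-1]  = -6; Toxicity = |Response - Enzyme|  [with Response=-6, Enzyme=0]  = 6.
Change = 2 − 6 = -4.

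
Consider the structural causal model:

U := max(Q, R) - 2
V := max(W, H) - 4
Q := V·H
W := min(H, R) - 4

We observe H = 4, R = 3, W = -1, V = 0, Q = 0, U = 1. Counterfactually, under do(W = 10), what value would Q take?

24

do(W=10) replaces the equation W := min(H, R) - 4 with the constant W = 10.
V = max(W, H) - 4  [with W=10, H=4]  = 6
Q = V·H  [with V=6, H=4]  = 24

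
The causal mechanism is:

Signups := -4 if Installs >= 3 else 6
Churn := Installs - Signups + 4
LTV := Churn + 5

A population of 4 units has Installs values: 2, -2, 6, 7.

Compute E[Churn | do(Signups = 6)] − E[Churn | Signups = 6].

3.25

do(Signups=6) breaks Signups's dependence on Installs. With Signups=6 fixed, Churn across the units is 0, -4, 4, 5, mean 1.25.
Conditioning on Signups=6 selects the 2 unit(s) with Installs ∈ {2, -2}. Their Churn values: 0, -4. Mean = -2.
Difference = 1.25 − (-2) = 3.25.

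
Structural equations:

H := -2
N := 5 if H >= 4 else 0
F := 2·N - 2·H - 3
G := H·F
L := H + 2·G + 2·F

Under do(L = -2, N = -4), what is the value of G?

Setting L = -2, N = -4 by intervention discards those variables' equations.
F = 2·N - 2·H - 3  [with N=-4, H=-2]  = -7
G = H·F  [with H=-2, F=-7]  = 14

14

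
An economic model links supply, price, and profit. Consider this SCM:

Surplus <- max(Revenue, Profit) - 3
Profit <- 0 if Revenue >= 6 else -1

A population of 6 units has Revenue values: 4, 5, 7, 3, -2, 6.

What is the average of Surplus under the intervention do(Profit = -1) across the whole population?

Under do(Profit=-1), Profit's equation is replaced by Profit=-1 for every unit. Per-unit Surplus: 1, 2, 4, 0, -4, 3. Mean = 1.

1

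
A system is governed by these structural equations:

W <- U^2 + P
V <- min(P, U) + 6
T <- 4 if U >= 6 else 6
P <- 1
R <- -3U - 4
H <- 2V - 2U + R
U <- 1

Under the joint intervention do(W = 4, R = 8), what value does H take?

Setting W = 4, R = 8 by intervention discards those variables' equations.
V = min(P, U) + 6  [with P=1, U=1]  = 7
H = 2V - 2U + R  [with V=7, U=1, R=8]  = 20

20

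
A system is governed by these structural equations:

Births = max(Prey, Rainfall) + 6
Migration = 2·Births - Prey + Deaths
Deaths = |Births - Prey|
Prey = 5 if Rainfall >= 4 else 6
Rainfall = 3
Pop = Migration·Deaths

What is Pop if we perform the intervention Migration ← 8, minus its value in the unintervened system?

-96

The intervention breaks the incoming arrows to Migration: Migration = 2·Births - Prey + Deaths no longer applies, and Migration = 8.
Prey = 5 if Rainfall >= 4 else 6  [with Rainfall=3]  = 6
Births = max(Prey, Rainfall) + 6  [with Prey=6, Rainfall=3]  = 12
Deaths = |Births - Prey|  [with Births=12, Prey=6]  = 6
Pop = Migration·Deaths  [with Migration=8, Deaths=6]  = 48
Without intervention: Prey = 5 if Rainfall >= 4 else 6  [with Rainfall=3]  = 6; Births = max(Prey, Rainfall) + 6  [with Prey=6, Rainfall=3]  = 12; Deaths = |Births - Prey|  [with Births=12, Prey=6]  = 6; Migration = 2·Births - Prey + Deaths  [with Births=12, Prey=6, Deaths=6]  = 24; Pop = Migration·Deaths  [with Migration=24, Deaths=6]  = 144.
Change = 48 − 144 = -96.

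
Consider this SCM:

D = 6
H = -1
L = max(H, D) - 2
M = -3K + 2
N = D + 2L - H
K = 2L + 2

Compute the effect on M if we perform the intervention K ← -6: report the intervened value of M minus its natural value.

The intervention breaks the incoming arrows to K: K = 2L + 2 no longer applies, and K = -6.
M = -3K + 2  [with K=-6]  = 20
Without intervention: L = max(H, D) - 2  [with H=-1, D=6]  = 4; K = 2L + 2  [with L=4]  = 10; M = -3K + 2  [with K=10]  = -28.
Change = 20 − (-28) = 48.

48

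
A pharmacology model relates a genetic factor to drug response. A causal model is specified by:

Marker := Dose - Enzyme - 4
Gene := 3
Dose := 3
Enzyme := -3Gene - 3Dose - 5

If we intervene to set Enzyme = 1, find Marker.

-2

The intervention breaks the incoming arrows to Enzyme: Enzyme := -3Gene - 3Dose - 5 no longer applies, and Enzyme = 1.
Marker = Dose - Enzyme - 4  [with Dose=3, Enzyme=1]  = -2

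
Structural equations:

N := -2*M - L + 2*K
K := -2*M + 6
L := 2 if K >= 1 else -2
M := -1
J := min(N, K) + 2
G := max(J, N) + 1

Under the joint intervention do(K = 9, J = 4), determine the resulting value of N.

18

The joint intervention fixes K = 9, J = 4, removing each variable's own equation.
L = 2 if K >= 1 else -2  [with K=9]  = 2
N = -2*M - L + 2*K  [with M=-1, L=2, K=9]  = 18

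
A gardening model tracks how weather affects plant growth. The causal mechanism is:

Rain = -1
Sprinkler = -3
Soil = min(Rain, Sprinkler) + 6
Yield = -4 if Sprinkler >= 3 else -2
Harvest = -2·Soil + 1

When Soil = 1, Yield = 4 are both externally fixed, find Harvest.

Setting Soil = 1, Yield = 4 by intervention discards those variables' equations.
Harvest = -2·Soil + 1  [with Soil=1]  = -1

-1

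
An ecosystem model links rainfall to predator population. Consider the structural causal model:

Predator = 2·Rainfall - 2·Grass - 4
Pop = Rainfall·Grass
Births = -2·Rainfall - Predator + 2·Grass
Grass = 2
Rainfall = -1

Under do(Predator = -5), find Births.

The intervention breaks the incoming arrows to Predator: Predator = 2·Rainfall - 2·Grass - 4 no longer applies, and Predator = -5.
Births = -2·Rainfall - Predator + 2·Grass  [with Rainfall=-1, Predator=-5, Grass=2]  = 11

11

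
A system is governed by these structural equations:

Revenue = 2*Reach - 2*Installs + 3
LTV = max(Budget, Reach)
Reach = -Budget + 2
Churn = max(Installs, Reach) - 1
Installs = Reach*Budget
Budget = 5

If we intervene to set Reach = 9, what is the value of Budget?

Under do(Reach=9), the mechanism Reach = -Budget + 2 is discarded; Reach is fixed at 9.
Budget is not downstream of the intervention, so its value is determined by the original equations.

5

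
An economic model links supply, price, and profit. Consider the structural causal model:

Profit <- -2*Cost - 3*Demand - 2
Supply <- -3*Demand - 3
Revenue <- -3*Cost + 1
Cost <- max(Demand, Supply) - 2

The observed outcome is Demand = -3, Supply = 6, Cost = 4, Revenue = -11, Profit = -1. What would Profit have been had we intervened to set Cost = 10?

do(Cost=10) replaces the equation Cost <- max(Demand, Supply) - 2 with the constant Cost = 10.
Profit = -2*Cost - 3*Demand - 2  [with Cost=10, Demand=-3]  = -13

-13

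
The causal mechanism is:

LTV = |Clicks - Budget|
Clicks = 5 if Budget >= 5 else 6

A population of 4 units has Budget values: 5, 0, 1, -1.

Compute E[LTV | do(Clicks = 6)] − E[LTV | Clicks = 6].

Every unit gets Clicks=6 under the intervention. LTV values become 1, 6, 5, 7; E[LTV|do(Clicks=6)] = 4.75.
E[LTV|Clicks=6] averages over only the 3 units with Clicks=6 (Budget = 0, 1, -1): LTV = 6, 5, 7, mean 6.
Difference = 4.75 − 6 = -1.25.

-1.25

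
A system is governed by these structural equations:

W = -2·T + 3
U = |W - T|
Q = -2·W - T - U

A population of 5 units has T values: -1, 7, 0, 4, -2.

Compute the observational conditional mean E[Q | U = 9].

-12

Observing U=9 restricts to units where U's equation naturally yields 9: T ∈ {4, -2}. In that subpopulation Q = -3, -21, mean -12.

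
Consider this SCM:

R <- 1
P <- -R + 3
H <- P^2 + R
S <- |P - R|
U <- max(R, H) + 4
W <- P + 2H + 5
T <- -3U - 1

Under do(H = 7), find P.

2

Under do(H=7), the mechanism H <- P^2 + R is discarded; H is fixed at 7.
Since P is not a descendant of the intervened variable, it is unaffected.
P = -R + 3  [with R=1]  = 2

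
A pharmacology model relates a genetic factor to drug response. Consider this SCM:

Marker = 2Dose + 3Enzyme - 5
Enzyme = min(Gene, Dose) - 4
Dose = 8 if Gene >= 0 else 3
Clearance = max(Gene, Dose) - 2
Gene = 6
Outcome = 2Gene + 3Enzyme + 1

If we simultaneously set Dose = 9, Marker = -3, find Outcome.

The joint intervention fixes Dose = 9, Marker = -3, removing each variable's own equation.
Enzyme = min(Gene, Dose) - 4  [with Gene=6, Dose=9]  = 2
Outcome = 2Gene + 3Enzyme + 1  [with Gene=6, Enzyme=2]  = 19

19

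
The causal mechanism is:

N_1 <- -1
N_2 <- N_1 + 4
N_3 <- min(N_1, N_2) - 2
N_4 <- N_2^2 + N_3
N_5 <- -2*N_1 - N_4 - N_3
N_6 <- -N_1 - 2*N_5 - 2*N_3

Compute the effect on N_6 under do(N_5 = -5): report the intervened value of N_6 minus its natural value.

The intervention breaks the incoming arrows to N_5: N_5 <- -2*N_1 - N_4 - N_3 no longer applies, and N_5 = -5.
N_2 = N_1 + 4  [with N_1=-1]  = 3
N_3 = min(N_1, N_2) - 2  [with N_1=-1, N_2=3]  = -3
N_6 = -N_1 - 2*N_5 - 2*N_3  [with N_1=-1, N_5=-5, N_3=-3]  = 17
Without intervention: N_2 = N_1 + 4  [with N_1=-1]  = 3; N_3 = min(N_1, N_2) - 2  [with N_1=-1, N_2=3]  = -3; N_4 = N_2^2 + N_3  [with N_2=3, N_3=-3]  = 6; N_5 = -2*N_1 - N_4 - N_3  [with N_1=-1, N_4=6, N_3=-3]  = -1; N_6 = -N_1 - 2*N_5 - 2*N_3  [with N_1=-1, N_5=-1, N_3=-3]  = 9.
Change = 17 − 9 = 8.

8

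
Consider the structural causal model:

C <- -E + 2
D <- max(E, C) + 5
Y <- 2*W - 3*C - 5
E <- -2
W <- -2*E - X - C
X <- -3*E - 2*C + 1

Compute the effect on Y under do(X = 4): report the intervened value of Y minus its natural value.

The intervention breaks the incoming arrows to X: X <- -3*E - 2*C + 1 no longer applies, and X = 4.
C = -E + 2  [with E=-2]  = 4
W = -2*E - X - C  [with E=-2, X=4, C=4]  = -4
Y = 2*W - 3*C - 5  [with W=-4, C=4]  = -25
Without intervention: C = -E + 2  [with E=-2]  = 4; X = -3*E - 2*C + 1  [with E=-2, C=4]  = -1; W = -2*E - X - C  [with E=-2, X=-1, C=4]  = 1; Y = 2*W - 3*C - 5  [with W=1, C=4]  = -15.
Change = -25 − (-15) = -10.

-10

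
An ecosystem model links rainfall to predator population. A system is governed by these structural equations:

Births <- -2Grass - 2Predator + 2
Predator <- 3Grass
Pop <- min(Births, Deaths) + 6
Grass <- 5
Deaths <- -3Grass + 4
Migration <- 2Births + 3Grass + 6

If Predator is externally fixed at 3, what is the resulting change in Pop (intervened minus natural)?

Under do(Predator=3), the mechanism Predator <- 3Grass is discarded; Predator is fixed at 3.
Births = -2Grass - 2Predator + 2  [with Grass=5, Predator=3]  = -14
Deaths = -3Grass + 4  [with Grass=5]  = -11
Pop = min(Births, Deaths) + 6  [with Births=-14, Deaths=-11]  = -8
Without intervention: Predator = 3Grass  [with Grass=5]  = 15; Births = -2Grass - 2Predator + 2  [with Grass=5, Predator=15]  = -38; Deaths = -3Grass + 4  [with Grass=5]  = -11; Pop = min(Births, Deaths) + 6  [with Births=-38, Deaths=-11]  = -32.
Change = -8 − (-32) = 24.

24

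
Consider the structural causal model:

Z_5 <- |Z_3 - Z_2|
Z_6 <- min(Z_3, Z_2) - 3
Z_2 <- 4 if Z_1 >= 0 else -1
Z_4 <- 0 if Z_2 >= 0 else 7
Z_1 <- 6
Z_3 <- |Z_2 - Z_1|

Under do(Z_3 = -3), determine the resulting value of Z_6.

-6

The intervention breaks the incoming arrows to Z_3: Z_3 <- |Z_2 - Z_1| no longer applies, and Z_3 = -3.
Z_2 = 4 if Z_1 >= 0 else -1  [with Z_1=6]  = 4
Z_6 = min(Z_3, Z_2) - 3  [with Z_3=-3, Z_2=4]  = -6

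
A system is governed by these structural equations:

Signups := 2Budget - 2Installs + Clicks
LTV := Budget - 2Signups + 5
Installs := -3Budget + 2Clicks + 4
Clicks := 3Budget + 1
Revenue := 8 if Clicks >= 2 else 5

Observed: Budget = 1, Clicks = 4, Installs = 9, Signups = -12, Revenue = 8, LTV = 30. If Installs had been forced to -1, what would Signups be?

The intervention breaks the incoming arrows to Installs: Installs := -3Budget + 2Clicks + 4 no longer applies, and Installs = -1.
Clicks = 3Budget + 1  [with Budget=1]  = 4
Signups = 2Budget - 2Installs + Clicks  [with Budget=1, Installs=-1, Clicks=4]  = 8

8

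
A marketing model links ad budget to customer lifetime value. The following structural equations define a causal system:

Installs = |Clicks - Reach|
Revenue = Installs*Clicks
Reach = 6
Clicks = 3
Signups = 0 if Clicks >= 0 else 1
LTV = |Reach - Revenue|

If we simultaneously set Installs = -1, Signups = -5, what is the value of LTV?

9

Setting Installs = -1, Signups = -5 by intervention discards those variables' equations.
Revenue = Installs*Clicks  [with Installs=-1, Clicks=3]  = -3
LTV = |Reach - Revenue|  [with Reach=6, Revenue=-3]  = 9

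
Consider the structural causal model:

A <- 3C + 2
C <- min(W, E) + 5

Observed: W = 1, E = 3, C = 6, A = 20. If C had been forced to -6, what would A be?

-16

The intervention breaks the incoming arrows to C: C <- min(W, E) + 5 no longer applies, and C = -6.
A = 3C + 2  [with C=-6]  = -16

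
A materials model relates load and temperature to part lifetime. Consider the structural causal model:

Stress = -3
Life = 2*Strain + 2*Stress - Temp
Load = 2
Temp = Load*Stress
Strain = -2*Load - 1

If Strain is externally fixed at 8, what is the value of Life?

do(Strain=8) replaces the equation Strain = -2*Load - 1 with the constant Strain = 8.
Temp = Load*Stress  [with Load=2, Stress=-3]  = -6
Life = 2*Strain + 2*Stress - Temp  [with Strain=8, Stress=-3, Temp=-6]  = 16

16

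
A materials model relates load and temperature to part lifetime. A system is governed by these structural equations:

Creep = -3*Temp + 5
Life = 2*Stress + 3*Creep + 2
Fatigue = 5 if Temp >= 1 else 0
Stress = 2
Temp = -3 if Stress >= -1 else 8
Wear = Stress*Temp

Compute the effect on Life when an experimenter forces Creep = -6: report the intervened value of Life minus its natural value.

-60

The intervention breaks the incoming arrows to Creep: Creep = -3*Temp + 5 no longer applies, and Creep = -6.
Life = 2*Stress + 3*Creep + 2  [with Stress=2, Creep=-6]  = -12
Without intervention: Temp = -3 if Stress >= -1 else 8  [with Stress=2]  = -3; Creep = -3*Temp + 5  [with Temp=-3]  = 14; Life = 2*Stress + 3*Creep + 2  [with Stress=2, Creep=14]  = 48.
Change = -12 − 48 = -60.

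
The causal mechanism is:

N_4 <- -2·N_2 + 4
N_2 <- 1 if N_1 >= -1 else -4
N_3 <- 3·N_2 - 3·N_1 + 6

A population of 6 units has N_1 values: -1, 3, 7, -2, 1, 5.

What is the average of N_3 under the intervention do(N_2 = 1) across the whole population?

2.5

Every unit gets N_2=1 under the intervention. N_3 values become 12, 0, -12, 15, 6, -6; E[N_3|do(N_2=1)] = 2.5.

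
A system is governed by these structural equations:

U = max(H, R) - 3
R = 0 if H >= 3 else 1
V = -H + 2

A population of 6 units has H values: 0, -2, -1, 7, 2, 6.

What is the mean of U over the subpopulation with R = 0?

3.5

Conditioning on R=0 selects the 2 unit(s) with H ∈ {7, 6}. Their U values: 4, 3. Mean = 3.5.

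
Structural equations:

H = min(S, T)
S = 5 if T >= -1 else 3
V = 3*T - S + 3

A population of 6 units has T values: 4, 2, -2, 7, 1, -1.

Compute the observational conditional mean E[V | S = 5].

5.8

Observing S=5 restricts to units where S's equation naturally yields 5: T ∈ {4, 2, 7, 1, -1}. In that subpopulation V = 10, 4, 19, 1, -5, mean 5.8.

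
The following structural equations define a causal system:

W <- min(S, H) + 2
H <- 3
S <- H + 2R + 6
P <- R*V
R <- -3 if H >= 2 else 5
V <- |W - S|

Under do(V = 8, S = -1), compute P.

-24

The joint intervention fixes V = 8, S = -1, removing each variable's own equation.
R = -3 if H >= 2 else 5  [with H=3]  = -3
P = R*V  [with R=-3, V=8]  = -24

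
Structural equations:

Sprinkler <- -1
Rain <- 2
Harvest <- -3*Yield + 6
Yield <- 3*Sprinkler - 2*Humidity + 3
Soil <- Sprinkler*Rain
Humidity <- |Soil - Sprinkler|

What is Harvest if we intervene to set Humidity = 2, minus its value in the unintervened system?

Under do(Humidity=2), the mechanism Humidity <- |Soil - Sprinkler| is discarded; Humidity is fixed at 2.
Yield = 3*Sprinkler - 2*Humidity + 3  [with Sprinkler=-1, Humidity=2]  = -4
Harvest = -3*Yield + 6  [with Yield=-4]  = 18
Without intervention: Soil = Sprinkler*Rain  [with Sprinkler=-1, Rain=2]  = -2; Humidity = |Soil - Sprinkler|  [with Soil=-2, Sprinkler=-1]  = 1; Yield = 3*Sprinkler - 2*Humidity + 3  [with Sprinkler=-1, Humidity=1]  = -2; Harvest = -3*Yield + 6  [with Yield=-2]  = 12.
Change = 18 − 12 = 6.

6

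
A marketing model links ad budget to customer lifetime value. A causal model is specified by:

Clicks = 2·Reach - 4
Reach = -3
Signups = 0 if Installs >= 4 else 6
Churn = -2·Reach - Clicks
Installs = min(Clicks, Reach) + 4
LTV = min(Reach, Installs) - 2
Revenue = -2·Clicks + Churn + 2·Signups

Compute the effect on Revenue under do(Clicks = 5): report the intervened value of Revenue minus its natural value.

Under do(Clicks=5), the mechanism Clicks = 2·Reach - 4 is discarded; Clicks is fixed at 5.
Installs = min(Clicks, Reach) + 4  [with Clicks=5, Reach=-3]  = 1
Signups = 0 if Installs >= 4 else 6  [with Installs=1]  = 6
Churn = -2·Reach - Clicks  [with Reach=-3, Clicks=5]  = 1
Revenue = -2·Clicks + Churn + 2·Signups  [with Clicks=5, Churn=1, Signups=6]  = 3
Without intervention: Clicks = 2·Reach - 4  [with Reach=-3]  = -10; Installs = min(Clicks, Reach) + 4  [with Clicks=-10, Reach=-3]  = -6; Signups = 0 if Installs >= 4 else 6  [with Installs=-6]  = 6; Churn = -2·Reach - Clicks  [with Reach=-3, Clicks=-10]  = 16; Revenue = -2·Clicks + Churn + 2·Signups  [with Clicks=-10, Churn=16, Signups=6]  = 48.
Change = 3 − 48 = -45.

-45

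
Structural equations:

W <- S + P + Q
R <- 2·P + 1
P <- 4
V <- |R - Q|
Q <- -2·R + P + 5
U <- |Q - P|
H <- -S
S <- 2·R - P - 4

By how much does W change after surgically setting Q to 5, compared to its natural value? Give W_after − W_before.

14

do(Q=5) replaces the equation Q <- -2·R + P + 5 with the constant Q = 5.
R = 2·P + 1  [with P=4]  = 9
S = 2·R - P - 4  [with R=9, P=4]  = 10
W = S + P + Q  [with S=10, P=4, Q=5]  = 19
Without intervention: R = 2·P + 1  [with P=4]  = 9; Q = -2·R + P + 5  [with R=9, P=4]  = -9; S = 2·R - P - 4  [with R=9, P=4]  = 10; W = S + P + Q  [with S=10, P=4, Q=-9]  = 5.
Change = 19 − 5 = 14.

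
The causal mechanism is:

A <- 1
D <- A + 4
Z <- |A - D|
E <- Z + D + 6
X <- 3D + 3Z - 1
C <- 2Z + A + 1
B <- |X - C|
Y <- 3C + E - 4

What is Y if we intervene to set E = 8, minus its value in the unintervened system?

-7

do(E=8) replaces the equation E <- Z + D + 6 with the constant E = 8.
D = A + 4  [with A=1]  = 5
Z = |A - D|  [with A=1, D=5]  = 4
C = 2Z + A + 1  [with Z=4, A=1]  = 10
Y = 3C + E - 4  [with C=10, E=8]  = 34
Without intervention: D = A + 4  [with A=1]  = 5; Z = |A - D|  [with A=1, D=5]  = 4; E = Z + D + 6  [with Z=4, D=5]  = 15; C = 2Z + A + 1  [with Z=4, A=1]  = 10; Y = 3C + E - 4  [with C=10, E=15]  = 41.
Change = 34 − 41 = -7.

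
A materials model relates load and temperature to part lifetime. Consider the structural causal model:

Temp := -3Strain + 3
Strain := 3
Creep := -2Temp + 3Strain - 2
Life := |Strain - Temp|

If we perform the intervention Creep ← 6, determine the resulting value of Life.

The intervention breaks the incoming arrows to Creep: Creep := -2Temp + 3Strain - 2 no longer applies, and Creep = 6.
Life is not downstream of the intervention, so its value is determined by the original equations.
Temp = -3Strain + 3  [with Strain=3]  = -6
Life = |Strain - Temp|  [with Strain=3, Temp=-6]  = 9

9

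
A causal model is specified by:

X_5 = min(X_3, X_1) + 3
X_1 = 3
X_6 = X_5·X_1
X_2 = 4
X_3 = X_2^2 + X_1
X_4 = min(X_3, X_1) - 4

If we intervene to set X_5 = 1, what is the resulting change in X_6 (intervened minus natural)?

The intervention breaks the incoming arrows to X_5: X_5 = min(X_3, X_1) + 3 no longer applies, and X_5 = 1.
X_6 = X_5·X_1  [with X_5=1, X_1=3]  = 3
Without intervention: X_3 = X_2^2 + X_1  [with X_2=4, X_1=3]  = 19; X_5 = min(X_3, X_1) + 3  [with X_3=19, X_1=3]  = 6; X_6 = X_5·X_1  [with X_5=6, X_1=3]  = 18.
Change = 3 − 18 = -15.

-15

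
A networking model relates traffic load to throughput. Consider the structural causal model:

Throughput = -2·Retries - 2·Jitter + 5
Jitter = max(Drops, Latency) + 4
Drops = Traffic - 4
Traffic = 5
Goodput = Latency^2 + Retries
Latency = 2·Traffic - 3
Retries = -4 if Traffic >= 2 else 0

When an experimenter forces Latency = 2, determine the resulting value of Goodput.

0

Under do(Latency=2), the mechanism Latency = 2·Traffic - 3 is discarded; Latency is fixed at 2.
Retries = -4 if Traffic >= 2 else 0  [with Traffic=5]  = -4
Goodput = Latency^2 + Retries  [with Latency=2, Retries=-4]  = 0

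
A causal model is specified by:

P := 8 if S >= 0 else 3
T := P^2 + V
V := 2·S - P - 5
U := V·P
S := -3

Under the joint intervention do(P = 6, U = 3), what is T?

19

The joint intervention fixes P = 6, U = 3, removing each variable's own equation.
V = 2·S - P - 5  [with S=-3, P=6]  = -17
T = P^2 + V  [with P=6, V=-17]  = 19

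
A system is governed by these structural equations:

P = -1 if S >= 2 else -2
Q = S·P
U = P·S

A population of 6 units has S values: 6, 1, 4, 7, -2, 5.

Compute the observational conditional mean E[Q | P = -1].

-5.5

E[Q|P=-1] averages over only the 4 units with P=-1 (S = 6, 4, 7, 5): Q = -6, -4, -7, -5, mean -5.5.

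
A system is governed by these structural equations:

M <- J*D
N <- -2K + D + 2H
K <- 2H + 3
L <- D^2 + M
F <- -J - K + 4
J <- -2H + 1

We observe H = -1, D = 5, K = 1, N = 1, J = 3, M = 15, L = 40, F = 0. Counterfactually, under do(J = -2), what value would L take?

Under do(J=-2), the mechanism J <- -2H + 1 is discarded; J is fixed at -2.
M = J*D  [with J=-2, D=5]  = -10
L = D^2 + M  [with D=5, M=-10]  = 15

15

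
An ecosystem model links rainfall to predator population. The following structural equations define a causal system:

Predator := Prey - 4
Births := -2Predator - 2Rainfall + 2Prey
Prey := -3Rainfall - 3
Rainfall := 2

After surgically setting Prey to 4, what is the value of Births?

4

Under do(Prey=4), the mechanism Prey := -3Rainfall - 3 is discarded; Prey is fixed at 4.
Predator = Prey - 4  [with Prey=4]  = 0
Births = -2Predator - 2Rainfall + 2Prey  [with Predator=0, Rainfall=2, Prey=4]  = 4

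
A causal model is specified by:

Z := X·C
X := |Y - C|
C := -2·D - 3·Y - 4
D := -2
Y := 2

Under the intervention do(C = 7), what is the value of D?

-2

Under do(C=7), the mechanism C := -2·D - 3·Y - 4 is discarded; C is fixed at 7.
D is not downstream of the intervention, so its value is determined by the original equations.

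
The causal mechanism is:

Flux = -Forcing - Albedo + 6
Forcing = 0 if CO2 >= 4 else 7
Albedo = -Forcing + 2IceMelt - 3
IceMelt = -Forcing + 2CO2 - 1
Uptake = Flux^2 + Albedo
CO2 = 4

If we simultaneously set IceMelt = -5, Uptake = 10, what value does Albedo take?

Setting IceMelt = -5, Uptake = 10 by intervention discards those variables' equations.
Forcing = 0 if CO2 >= 4 else 7  [with CO2=4]  = 0
Albedo = -Forcing + 2IceMelt - 3  [with Forcing=0, IceMelt=-5]  = -13

-13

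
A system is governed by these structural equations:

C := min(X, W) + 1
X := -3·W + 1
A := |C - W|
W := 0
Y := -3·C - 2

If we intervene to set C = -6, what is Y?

The intervention breaks the incoming arrows to C: C := min(X, W) + 1 no longer applies, and C = -6.
Y = -3·C - 2  [with C=-6]  = 16

16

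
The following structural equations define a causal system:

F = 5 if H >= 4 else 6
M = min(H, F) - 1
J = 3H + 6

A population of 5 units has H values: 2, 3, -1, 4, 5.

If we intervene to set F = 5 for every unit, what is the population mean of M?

1.6

Every unit gets F=5 under the intervention. M values become 1, 2, -2, 3, 4; E[M|do(F=5)] = 1.6.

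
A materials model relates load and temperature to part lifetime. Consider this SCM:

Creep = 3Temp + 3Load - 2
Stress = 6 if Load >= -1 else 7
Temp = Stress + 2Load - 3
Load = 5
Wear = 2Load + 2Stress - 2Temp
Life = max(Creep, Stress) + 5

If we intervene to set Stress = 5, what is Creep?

Under do(Stress=5), the mechanism Stress = 6 if Load >= -1 else 7 is discarded; Stress is fixed at 5.
Temp = Stress + 2Load - 3  [with Stress=5, Load=5]  = 12
Creep = 3Temp + 3Load - 2  [with Temp=12, Load=5]  = 49

49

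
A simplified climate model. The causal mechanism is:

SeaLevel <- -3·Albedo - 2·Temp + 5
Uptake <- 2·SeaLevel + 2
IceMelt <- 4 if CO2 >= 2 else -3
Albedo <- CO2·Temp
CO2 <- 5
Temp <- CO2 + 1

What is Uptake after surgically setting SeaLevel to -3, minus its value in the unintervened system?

188

The intervention breaks the incoming arrows to SeaLevel: SeaLevel <- -3·Albedo - 2·Temp + 5 no longer applies, and SeaLevel = -3.
Uptake = 2·SeaLevel + 2  [with SeaLevel=-3]  = -4
Without intervention: Temp = CO2 + 1  [with CO2=5]  = 6; Albedo = CO2·Temp  [with CO2=5, Temp=6]  = 30; SeaLevel = -3·Albedo - 2·Temp + 5  [with Albedo=30, Temp=6]  = -97; Uptake = 2·SeaLevel + 2  [with SeaLevel=-97]  = -192.
Change = -4 − (-192) = 188.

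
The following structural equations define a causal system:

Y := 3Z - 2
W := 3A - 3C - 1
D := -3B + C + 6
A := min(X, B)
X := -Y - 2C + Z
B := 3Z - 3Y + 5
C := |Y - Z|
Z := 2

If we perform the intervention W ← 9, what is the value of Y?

4

The intervention breaks the incoming arrows to W: W := 3A - 3C - 1 no longer applies, and W = 9.
Y is not downstream of the intervention, so its value is determined by the original equations.
Y = 3Z - 2  [with Z=2]  = 4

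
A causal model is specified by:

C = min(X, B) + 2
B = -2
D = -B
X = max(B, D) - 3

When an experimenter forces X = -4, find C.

The intervention breaks the incoming arrows to X: X = max(B, D) - 3 no longer applies, and X = -4.
C = min(X, B) + 2  [with X=-4, B=-2]  = -2

-2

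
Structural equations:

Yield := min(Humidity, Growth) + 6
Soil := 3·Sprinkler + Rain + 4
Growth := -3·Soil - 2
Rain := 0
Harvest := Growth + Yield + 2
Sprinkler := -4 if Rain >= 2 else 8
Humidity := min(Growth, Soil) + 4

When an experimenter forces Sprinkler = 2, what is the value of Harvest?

-56

Under do(Sprinkler=2), the mechanism Sprinkler := -4 if Rain >= 2 else 8 is discarded; Sprinkler is fixed at 2.
Soil = 3·Sprinkler + Rain + 4  [with Sprinkler=2, Rain=0]  = 10
Growth = -3·Soil - 2  [with Soil=10]  = -32
Humidity = min(Growth, Soil) + 4  [with Growth=-32, Soil=10]  = -28
Yield = min(Humidity, Growth) + 6  [with Humidity=-28, Growth=-32]  = -26
Harvest = Growth + Yield + 2  [with Growth=-32, Yield=-26]  = -56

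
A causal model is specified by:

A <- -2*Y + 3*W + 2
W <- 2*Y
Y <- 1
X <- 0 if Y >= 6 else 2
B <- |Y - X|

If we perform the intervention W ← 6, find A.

18

Intervening sets W = 6 and removes its equation (W <- 2*Y).
A = -2*Y + 3*W + 2  [with Y=1, W=6]  = 18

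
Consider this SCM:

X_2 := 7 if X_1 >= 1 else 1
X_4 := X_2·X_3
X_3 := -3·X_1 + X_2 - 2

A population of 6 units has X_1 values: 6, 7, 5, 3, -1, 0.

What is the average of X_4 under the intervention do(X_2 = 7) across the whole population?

-35

Every unit gets X_2=7 under the intervention. X_4 values become -91, -112, -70, -28, 56, 35; E[X_4|do(X_2=7)] = -35.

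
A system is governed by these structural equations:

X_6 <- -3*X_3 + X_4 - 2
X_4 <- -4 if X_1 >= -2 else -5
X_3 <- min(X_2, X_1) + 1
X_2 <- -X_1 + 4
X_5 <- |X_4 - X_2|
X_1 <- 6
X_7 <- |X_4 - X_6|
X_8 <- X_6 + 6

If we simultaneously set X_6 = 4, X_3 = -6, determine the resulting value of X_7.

Under do(X_6 = 4, X_3 = -6), each intervened variable's structural equation is replaced by its fixed value.
X_4 = -4 if X_1 >= -2 else -5  [with X_1=6]  = -4
X_7 = |X_4 - X_6|  [with X_4=-4, X_6=4]  = 8

8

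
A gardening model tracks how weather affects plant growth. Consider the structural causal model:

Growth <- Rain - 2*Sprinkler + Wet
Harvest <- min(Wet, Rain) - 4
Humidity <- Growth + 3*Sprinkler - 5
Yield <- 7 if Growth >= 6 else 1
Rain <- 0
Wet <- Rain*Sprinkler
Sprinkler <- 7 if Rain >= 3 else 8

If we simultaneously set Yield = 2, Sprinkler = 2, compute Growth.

-4

Under do(Yield = 2, Sprinkler = 2), each intervened variable's structural equation is replaced by its fixed value.
Wet = Rain*Sprinkler  [with Rain=0, Sprinkler=2]  = 0
Growth = Rain - 2*Sprinkler + Wet  [with Rain=0, Sprinkler=2, Wet=0]  = -4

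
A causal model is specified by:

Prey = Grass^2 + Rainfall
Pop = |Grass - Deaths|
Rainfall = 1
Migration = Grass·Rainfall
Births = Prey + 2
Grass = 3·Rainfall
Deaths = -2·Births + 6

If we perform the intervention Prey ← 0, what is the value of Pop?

The intervention breaks the incoming arrows to Prey: Prey = Grass^2 + Rainfall no longer applies, and Prey = 0.
Grass = 3·Rainfall  [with Rainfall=1]  = 3
Births = Prey + 2  [with Prey=0]  = 2
Deaths = -2·Births + 6  [with Births=2]  = 2
Pop = |Grass - Deaths|  [with Grass=3, Deaths=2]  = 1

1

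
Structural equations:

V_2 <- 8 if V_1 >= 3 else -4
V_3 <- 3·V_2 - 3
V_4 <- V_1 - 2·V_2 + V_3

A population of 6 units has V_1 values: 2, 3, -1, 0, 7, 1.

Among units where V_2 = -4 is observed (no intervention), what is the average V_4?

Conditioning on V_2=-4 selects the 4 unit(s) with V_1 ∈ {2, -1, 0, 1}. Their V_4 values: -5, -8, -7, -6. Mean = -6.5.

-6.5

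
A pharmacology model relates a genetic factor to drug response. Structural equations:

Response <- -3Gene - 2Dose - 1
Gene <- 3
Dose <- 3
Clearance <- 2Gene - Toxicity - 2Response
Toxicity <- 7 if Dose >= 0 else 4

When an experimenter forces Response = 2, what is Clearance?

-5

do(Response=2) replaces the equation Response <- -3Gene - 2Dose - 1 with the constant Response = 2.
Toxicity = 7 if Dose >= 0 else 4  [with Dose=3]  = 7
Clearance = 2Gene - Toxicity - 2Response  [with Gene=3, Toxicity=7, Response=2]  = -5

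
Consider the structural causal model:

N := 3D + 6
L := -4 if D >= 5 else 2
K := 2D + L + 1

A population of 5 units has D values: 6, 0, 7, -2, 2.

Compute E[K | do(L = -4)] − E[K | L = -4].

Every unit gets L=-4 under the intervention. K values become 9, -3, 11, -7, 1; E[K|do(L=-4)] = 2.2.
Observing L=-4 restricts to units where L's equation naturally yields -4: D ∈ {6, 7}. In that subpopulation K = 9, 11, mean 10.
Difference = 2.2 − 10 = -7.8.

-7.8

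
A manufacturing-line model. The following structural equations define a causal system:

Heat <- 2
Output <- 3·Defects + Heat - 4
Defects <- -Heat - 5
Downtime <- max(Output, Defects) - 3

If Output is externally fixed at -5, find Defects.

Under do(Output=-5), the mechanism Output <- 3·Defects + Heat - 4 is discarded; Output is fixed at -5.
Since Defects is not a descendant of the intervened variable, it is unaffected.
Defects = -Heat - 5  [with Heat=2]  = -7

-7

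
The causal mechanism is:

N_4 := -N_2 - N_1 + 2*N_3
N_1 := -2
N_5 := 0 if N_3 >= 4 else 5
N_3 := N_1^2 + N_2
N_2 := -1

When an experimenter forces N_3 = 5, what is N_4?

The intervention breaks the incoming arrows to N_3: N_3 := N_1^2 + N_2 no longer applies, and N_3 = 5.
N_4 = -N_2 - N_1 + 2*N_3  [with N_2=-1, N_1=-2, N_3=5]  = 13

13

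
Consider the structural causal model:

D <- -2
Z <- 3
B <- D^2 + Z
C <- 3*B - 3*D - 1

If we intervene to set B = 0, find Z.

Under do(B=0), the mechanism B <- D^2 + Z is discarded; B is fixed at 0.
Since Z is not a descendant of the intervened variable, it is unaffected.

3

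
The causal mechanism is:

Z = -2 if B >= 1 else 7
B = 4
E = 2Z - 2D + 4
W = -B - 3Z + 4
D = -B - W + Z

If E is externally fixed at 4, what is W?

6

do(E=4) replaces the equation E = 2Z - 2D + 4 with the constant E = 4.
W is not downstream of the intervention, so its value is determined by the original equations.
Z = -2 if B >= 1 else 7  [with B=4]  = -2
W = -B - 3Z + 4  [with B=4, Z=-2]  = 6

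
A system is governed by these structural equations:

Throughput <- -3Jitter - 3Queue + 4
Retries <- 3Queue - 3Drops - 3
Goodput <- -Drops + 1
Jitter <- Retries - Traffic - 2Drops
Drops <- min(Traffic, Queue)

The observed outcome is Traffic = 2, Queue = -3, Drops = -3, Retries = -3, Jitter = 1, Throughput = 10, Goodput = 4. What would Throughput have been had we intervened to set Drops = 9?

190

The intervention breaks the incoming arrows to Drops: Drops <- min(Traffic, Queue) no longer applies, and Drops = 9.
Retries = 3Queue - 3Drops - 3  [with Queue=-3, Drops=9]  = -39
Jitter = Retries - Traffic - 2Drops  [with Retries=-39, Traffic=2, Drops=9]  = -59
Throughput = -3Jitter - 3Queue + 4  [with Jitter=-59, Queue=-3]  = 190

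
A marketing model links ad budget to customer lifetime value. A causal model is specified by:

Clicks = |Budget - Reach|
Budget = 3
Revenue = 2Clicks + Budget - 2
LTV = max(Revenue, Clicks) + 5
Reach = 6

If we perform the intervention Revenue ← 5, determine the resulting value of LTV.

Intervening sets Revenue = 5 and removes its equation (Revenue = 2Clicks + Budget - 2).
Clicks = |Budget - Reach|  [with Budget=3, Reach=6]  = 3
LTV = max(Revenue, Clicks) + 5  [with Revenue=5, Clicks=3]  = 10

10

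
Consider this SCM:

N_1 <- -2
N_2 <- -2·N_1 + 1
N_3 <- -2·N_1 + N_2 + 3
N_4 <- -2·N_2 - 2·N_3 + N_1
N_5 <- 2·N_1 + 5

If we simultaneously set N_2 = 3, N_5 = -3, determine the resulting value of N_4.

-28

The joint intervention fixes N_2 = 3, N_5 = -3, removing each variable's own equation.
N_3 = -2·N_1 + N_2 + 3  [with N_1=-2, N_2=3]  = 10
N_4 = -2·N_2 - 2·N_3 + N_1  [with N_2=3, N_3=10, N_1=-2]  = -28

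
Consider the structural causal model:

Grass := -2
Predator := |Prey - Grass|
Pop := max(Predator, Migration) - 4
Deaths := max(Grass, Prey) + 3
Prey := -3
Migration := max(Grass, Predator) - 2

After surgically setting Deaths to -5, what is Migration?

-1

Intervening sets Deaths = -5 and removes its equation (Deaths := max(Grass, Prey) + 3).
No directed path runs from Deaths to Migration, so Migration keeps its natural value.
Predator = |Prey - Grass|  [with Prey=-3, Grass=-2]  = 1
Migration = max(Grass, Predator) - 2  [with Grass=-2, Predator=1]  = -1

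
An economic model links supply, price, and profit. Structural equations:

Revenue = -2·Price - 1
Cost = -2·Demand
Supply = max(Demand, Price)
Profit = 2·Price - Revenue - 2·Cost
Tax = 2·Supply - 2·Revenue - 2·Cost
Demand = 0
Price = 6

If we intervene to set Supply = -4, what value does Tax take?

The intervention breaks the incoming arrows to Supply: Supply = max(Demand, Price) no longer applies, and Supply = -4.
Cost = -2·Demand  [with Demand=0]  = 0
Revenue = -2·Price - 1  [with Price=6]  = -13
Tax = 2·Supply - 2·Revenue - 2·Cost  [with Supply=-4, Revenue=-13, Cost=0]  = 18

18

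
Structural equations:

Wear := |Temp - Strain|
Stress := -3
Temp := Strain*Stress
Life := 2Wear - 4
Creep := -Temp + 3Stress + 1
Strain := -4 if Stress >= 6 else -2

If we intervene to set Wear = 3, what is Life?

2

The intervention breaks the incoming arrows to Wear: Wear := |Temp - Strain| no longer applies, and Wear = 3.
Life = 2Wear - 4  [with Wear=3]  = 2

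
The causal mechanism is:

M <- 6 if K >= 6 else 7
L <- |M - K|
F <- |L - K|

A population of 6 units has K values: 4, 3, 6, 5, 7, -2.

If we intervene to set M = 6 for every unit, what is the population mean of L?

Every unit gets M=6 under the intervention. L values become 2, 3, 0, 1, 1, 8; E[L|do(M=6)] = 2.5.

2.5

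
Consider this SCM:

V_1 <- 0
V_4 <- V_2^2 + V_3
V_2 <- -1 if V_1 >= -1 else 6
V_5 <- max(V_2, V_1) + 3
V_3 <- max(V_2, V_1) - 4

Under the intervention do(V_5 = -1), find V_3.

-4

do(V_5=-1) replaces the equation V_5 <- max(V_2, V_1) + 3 with the constant V_5 = -1.
V_3 is not downstream of the intervention, so its value is determined by the original equations.
V_2 = -1 if V_1 >= -1 else 6  [with V_1=0]  = -1
V_3 = max(V_2, V_1) - 4  [with V_2=-1, V_1=0]  = -4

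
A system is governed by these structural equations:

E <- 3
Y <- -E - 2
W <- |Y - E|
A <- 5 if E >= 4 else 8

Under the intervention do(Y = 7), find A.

8

Under do(Y=7), the mechanism Y <- -E - 2 is discarded; Y is fixed at 7.
Since A is not a descendant of the intervened variable, it is unaffected.
A = 5 if E >= 4 else 8  [with E=3]  = 8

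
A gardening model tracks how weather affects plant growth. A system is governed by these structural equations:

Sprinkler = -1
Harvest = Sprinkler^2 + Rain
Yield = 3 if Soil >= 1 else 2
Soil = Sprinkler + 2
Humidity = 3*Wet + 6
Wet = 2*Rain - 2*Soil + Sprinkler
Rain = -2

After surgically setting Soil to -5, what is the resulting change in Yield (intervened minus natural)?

-1

The intervention breaks the incoming arrows to Soil: Soil = Sprinkler + 2 no longer applies, and Soil = -5.
Yield = 3 if Soil >= 1 else 2  [with Soil=-5]  = 2
Without intervention: Soil = Sprinkler + 2  [with Sprinkler=-1]  = 1; Yield = 3 if Soil >= 1 else 2  [with Soil=1]  = 3.
Change = 2 − 3 = -1.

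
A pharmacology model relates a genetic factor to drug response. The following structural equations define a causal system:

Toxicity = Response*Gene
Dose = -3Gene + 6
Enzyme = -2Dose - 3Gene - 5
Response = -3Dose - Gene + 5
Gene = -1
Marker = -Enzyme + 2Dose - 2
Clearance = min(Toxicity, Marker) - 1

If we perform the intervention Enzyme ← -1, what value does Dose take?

Under do(Enzyme=-1), the mechanism Enzyme = -2Dose - 3Gene - 5 is discarded; Enzyme is fixed at -1.
Since Dose is not a descendant of the intervened variable, it is unaffected.
Dose = -3Gene + 6  [with Gene=-1]  = 9

9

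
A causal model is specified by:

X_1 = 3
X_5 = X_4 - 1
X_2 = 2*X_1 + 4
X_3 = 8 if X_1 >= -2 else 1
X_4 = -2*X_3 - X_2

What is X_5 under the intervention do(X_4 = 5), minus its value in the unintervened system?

31

Intervening sets X_4 = 5 and removes its equation (X_4 = -2*X_3 - X_2).
X_5 = X_4 - 1  [with X_4=5]  = 4
Without intervention: X_2 = 2*X_1 + 4  [with X_1=3]  = 10; X_3 = 8 if X_1 >= -2 else 1  [with X_1=3]  = 8; X_4 = -2*X_3 - X_2  [with X_3=8, X_2=10]  = -26; X_5 = X_4 - 1  [with X_4=-26]  = -27.
Change = 4 − (-27) = 31.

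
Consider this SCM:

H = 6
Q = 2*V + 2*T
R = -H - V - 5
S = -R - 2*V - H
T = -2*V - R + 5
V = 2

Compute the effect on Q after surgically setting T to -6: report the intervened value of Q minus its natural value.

-40

Intervening sets T = -6 and removes its equation (T = -2*V - R + 5).
Q = 2*V + 2*T  [with V=2, T=-6]  = -8
Without intervention: R = -H - V - 5  [with H=6, V=2]  = -13; T = -2*V - R + 5  [with V=2, R=-13]  = 14; Q = 2*V + 2*T  [with V=2, T=14]  = 32.
Change = -8 − 32 = -40.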